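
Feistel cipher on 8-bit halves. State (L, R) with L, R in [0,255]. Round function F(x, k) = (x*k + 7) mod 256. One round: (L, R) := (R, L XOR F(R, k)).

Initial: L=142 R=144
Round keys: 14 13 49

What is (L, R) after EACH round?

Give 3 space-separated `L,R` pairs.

Round 1 (k=14): L=144 R=105
Round 2 (k=13): L=105 R=204
Round 3 (k=49): L=204 R=122

Answer: 144,105 105,204 204,122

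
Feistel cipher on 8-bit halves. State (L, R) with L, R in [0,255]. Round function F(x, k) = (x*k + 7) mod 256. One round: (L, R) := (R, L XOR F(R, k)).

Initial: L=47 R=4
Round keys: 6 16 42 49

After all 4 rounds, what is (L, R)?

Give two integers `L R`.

Round 1 (k=6): L=4 R=48
Round 2 (k=16): L=48 R=3
Round 3 (k=42): L=3 R=181
Round 4 (k=49): L=181 R=175

Answer: 181 175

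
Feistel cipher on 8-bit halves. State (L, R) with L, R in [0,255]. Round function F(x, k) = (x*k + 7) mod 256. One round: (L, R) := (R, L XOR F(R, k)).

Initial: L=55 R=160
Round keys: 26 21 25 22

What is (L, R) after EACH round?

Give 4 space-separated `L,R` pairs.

Round 1 (k=26): L=160 R=112
Round 2 (k=21): L=112 R=151
Round 3 (k=25): L=151 R=182
Round 4 (k=22): L=182 R=60

Answer: 160,112 112,151 151,182 182,60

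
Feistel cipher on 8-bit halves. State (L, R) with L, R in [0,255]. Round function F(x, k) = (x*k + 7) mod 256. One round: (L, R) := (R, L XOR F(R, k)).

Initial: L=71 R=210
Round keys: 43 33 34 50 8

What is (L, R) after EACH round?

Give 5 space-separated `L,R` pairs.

Round 1 (k=43): L=210 R=10
Round 2 (k=33): L=10 R=131
Round 3 (k=34): L=131 R=103
Round 4 (k=50): L=103 R=166
Round 5 (k=8): L=166 R=80

Answer: 210,10 10,131 131,103 103,166 166,80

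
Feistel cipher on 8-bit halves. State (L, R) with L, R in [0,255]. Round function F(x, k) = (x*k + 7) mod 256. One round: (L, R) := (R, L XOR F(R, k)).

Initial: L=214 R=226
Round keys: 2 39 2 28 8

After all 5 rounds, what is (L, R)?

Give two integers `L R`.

Round 1 (k=2): L=226 R=29
Round 2 (k=39): L=29 R=144
Round 3 (k=2): L=144 R=58
Round 4 (k=28): L=58 R=207
Round 5 (k=8): L=207 R=69

Answer: 207 69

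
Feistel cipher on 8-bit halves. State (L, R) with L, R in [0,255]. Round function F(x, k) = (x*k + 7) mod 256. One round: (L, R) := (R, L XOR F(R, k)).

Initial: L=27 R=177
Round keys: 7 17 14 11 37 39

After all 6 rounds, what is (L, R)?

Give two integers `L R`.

Round 1 (k=7): L=177 R=197
Round 2 (k=17): L=197 R=173
Round 3 (k=14): L=173 R=184
Round 4 (k=11): L=184 R=66
Round 5 (k=37): L=66 R=41
Round 6 (k=39): L=41 R=4

Answer: 41 4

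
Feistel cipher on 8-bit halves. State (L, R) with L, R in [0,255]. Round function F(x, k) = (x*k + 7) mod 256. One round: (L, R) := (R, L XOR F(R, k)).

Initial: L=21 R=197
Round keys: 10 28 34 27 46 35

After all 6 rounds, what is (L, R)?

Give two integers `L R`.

Round 1 (k=10): L=197 R=172
Round 2 (k=28): L=172 R=18
Round 3 (k=34): L=18 R=199
Round 4 (k=27): L=199 R=22
Round 5 (k=46): L=22 R=60
Round 6 (k=35): L=60 R=45

Answer: 60 45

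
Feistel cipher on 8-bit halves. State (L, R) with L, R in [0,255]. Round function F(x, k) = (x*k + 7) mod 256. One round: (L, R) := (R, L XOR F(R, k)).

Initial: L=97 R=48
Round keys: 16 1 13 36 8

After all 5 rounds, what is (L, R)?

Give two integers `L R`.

Round 1 (k=16): L=48 R=102
Round 2 (k=1): L=102 R=93
Round 3 (k=13): L=93 R=166
Round 4 (k=36): L=166 R=2
Round 5 (k=8): L=2 R=177

Answer: 2 177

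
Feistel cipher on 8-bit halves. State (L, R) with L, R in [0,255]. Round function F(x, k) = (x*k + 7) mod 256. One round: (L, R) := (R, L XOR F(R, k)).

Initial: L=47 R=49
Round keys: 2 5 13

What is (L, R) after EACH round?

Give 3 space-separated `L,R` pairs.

Round 1 (k=2): L=49 R=70
Round 2 (k=5): L=70 R=84
Round 3 (k=13): L=84 R=13

Answer: 49,70 70,84 84,13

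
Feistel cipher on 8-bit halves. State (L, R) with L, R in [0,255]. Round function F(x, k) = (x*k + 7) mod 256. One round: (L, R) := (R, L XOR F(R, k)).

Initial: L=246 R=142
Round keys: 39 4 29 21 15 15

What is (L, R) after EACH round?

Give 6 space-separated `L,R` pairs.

Answer: 142,95 95,13 13,223 223,95 95,71 71,111

Derivation:
Round 1 (k=39): L=142 R=95
Round 2 (k=4): L=95 R=13
Round 3 (k=29): L=13 R=223
Round 4 (k=21): L=223 R=95
Round 5 (k=15): L=95 R=71
Round 6 (k=15): L=71 R=111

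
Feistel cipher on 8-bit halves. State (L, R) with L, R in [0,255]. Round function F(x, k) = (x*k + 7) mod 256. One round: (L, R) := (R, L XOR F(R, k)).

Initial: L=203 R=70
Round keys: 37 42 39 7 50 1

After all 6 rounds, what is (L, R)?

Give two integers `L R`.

Answer: 167 104

Derivation:
Round 1 (k=37): L=70 R=238
Round 2 (k=42): L=238 R=85
Round 3 (k=39): L=85 R=20
Round 4 (k=7): L=20 R=198
Round 5 (k=50): L=198 R=167
Round 6 (k=1): L=167 R=104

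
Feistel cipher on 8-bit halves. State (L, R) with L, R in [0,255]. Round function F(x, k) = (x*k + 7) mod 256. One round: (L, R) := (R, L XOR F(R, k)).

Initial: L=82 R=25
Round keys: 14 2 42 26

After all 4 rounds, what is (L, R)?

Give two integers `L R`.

Answer: 136 187

Derivation:
Round 1 (k=14): L=25 R=55
Round 2 (k=2): L=55 R=108
Round 3 (k=42): L=108 R=136
Round 4 (k=26): L=136 R=187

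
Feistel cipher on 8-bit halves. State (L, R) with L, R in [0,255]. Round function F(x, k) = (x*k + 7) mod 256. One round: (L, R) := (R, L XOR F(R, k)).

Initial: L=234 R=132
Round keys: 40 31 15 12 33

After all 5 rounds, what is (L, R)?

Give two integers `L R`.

Round 1 (k=40): L=132 R=77
Round 2 (k=31): L=77 R=222
Round 3 (k=15): L=222 R=68
Round 4 (k=12): L=68 R=233
Round 5 (k=33): L=233 R=84

Answer: 233 84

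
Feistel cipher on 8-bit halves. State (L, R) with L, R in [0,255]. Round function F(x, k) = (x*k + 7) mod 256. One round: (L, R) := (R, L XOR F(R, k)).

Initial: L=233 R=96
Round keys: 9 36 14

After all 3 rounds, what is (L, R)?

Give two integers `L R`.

Answer: 159 55

Derivation:
Round 1 (k=9): L=96 R=142
Round 2 (k=36): L=142 R=159
Round 3 (k=14): L=159 R=55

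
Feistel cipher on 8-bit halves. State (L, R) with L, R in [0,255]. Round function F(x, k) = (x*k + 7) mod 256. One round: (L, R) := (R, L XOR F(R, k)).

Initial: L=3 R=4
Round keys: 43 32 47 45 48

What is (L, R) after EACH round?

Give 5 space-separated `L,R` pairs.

Answer: 4,176 176,3 3,36 36,88 88,163

Derivation:
Round 1 (k=43): L=4 R=176
Round 2 (k=32): L=176 R=3
Round 3 (k=47): L=3 R=36
Round 4 (k=45): L=36 R=88
Round 5 (k=48): L=88 R=163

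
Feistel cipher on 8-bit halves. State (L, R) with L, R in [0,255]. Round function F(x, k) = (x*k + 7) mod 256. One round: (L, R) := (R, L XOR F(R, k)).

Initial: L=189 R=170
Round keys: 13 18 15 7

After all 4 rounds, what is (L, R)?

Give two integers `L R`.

Round 1 (k=13): L=170 R=20
Round 2 (k=18): L=20 R=197
Round 3 (k=15): L=197 R=134
Round 4 (k=7): L=134 R=116

Answer: 134 116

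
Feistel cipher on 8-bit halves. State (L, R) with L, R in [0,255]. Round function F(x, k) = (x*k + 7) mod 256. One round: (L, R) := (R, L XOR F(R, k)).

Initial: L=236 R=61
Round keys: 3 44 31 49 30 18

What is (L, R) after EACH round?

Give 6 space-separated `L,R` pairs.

Round 1 (k=3): L=61 R=82
Round 2 (k=44): L=82 R=34
Round 3 (k=31): L=34 R=119
Round 4 (k=49): L=119 R=236
Round 5 (k=30): L=236 R=216
Round 6 (k=18): L=216 R=219

Answer: 61,82 82,34 34,119 119,236 236,216 216,219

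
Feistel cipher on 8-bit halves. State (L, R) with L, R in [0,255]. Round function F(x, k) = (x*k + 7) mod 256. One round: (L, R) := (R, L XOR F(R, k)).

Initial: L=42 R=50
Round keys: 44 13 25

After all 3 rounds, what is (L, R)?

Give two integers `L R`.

Answer: 10 180

Derivation:
Round 1 (k=44): L=50 R=181
Round 2 (k=13): L=181 R=10
Round 3 (k=25): L=10 R=180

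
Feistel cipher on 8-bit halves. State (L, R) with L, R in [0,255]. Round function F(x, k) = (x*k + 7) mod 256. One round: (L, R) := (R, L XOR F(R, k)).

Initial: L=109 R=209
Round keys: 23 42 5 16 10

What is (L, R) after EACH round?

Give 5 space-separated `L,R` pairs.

Round 1 (k=23): L=209 R=163
Round 2 (k=42): L=163 R=20
Round 3 (k=5): L=20 R=200
Round 4 (k=16): L=200 R=147
Round 5 (k=10): L=147 R=13

Answer: 209,163 163,20 20,200 200,147 147,13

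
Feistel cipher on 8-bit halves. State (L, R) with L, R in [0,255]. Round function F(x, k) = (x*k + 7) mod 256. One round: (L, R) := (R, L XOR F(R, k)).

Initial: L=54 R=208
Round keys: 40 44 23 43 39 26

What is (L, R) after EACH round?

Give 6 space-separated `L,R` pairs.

Answer: 208,177 177,163 163,29 29,69 69,151 151,24

Derivation:
Round 1 (k=40): L=208 R=177
Round 2 (k=44): L=177 R=163
Round 3 (k=23): L=163 R=29
Round 4 (k=43): L=29 R=69
Round 5 (k=39): L=69 R=151
Round 6 (k=26): L=151 R=24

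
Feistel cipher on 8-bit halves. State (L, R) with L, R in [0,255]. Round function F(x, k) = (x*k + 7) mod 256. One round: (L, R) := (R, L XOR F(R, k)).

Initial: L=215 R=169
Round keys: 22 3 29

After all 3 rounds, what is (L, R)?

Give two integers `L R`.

Round 1 (k=22): L=169 R=90
Round 2 (k=3): L=90 R=188
Round 3 (k=29): L=188 R=9

Answer: 188 9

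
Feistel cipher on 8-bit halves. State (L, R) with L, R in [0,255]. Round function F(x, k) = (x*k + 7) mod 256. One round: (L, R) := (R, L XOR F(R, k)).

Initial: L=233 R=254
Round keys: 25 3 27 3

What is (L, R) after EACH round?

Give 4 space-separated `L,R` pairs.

Answer: 254,60 60,69 69,114 114,24

Derivation:
Round 1 (k=25): L=254 R=60
Round 2 (k=3): L=60 R=69
Round 3 (k=27): L=69 R=114
Round 4 (k=3): L=114 R=24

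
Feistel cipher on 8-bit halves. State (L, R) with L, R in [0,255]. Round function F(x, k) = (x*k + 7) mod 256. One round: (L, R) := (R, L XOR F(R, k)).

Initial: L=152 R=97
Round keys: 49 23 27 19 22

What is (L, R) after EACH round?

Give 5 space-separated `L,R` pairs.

Answer: 97,0 0,102 102,201 201,148 148,118

Derivation:
Round 1 (k=49): L=97 R=0
Round 2 (k=23): L=0 R=102
Round 3 (k=27): L=102 R=201
Round 4 (k=19): L=201 R=148
Round 5 (k=22): L=148 R=118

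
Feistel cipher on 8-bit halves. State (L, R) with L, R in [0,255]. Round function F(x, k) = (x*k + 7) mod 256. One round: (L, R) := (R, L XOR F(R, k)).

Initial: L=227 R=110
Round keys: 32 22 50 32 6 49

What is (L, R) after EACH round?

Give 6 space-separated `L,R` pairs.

Answer: 110,36 36,113 113,61 61,214 214,54 54,139

Derivation:
Round 1 (k=32): L=110 R=36
Round 2 (k=22): L=36 R=113
Round 3 (k=50): L=113 R=61
Round 4 (k=32): L=61 R=214
Round 5 (k=6): L=214 R=54
Round 6 (k=49): L=54 R=139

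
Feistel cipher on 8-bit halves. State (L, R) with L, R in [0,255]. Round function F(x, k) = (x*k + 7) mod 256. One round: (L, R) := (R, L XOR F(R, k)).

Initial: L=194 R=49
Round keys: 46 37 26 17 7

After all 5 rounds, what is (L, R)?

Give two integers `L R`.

Answer: 114 215

Derivation:
Round 1 (k=46): L=49 R=23
Round 2 (k=37): L=23 R=107
Round 3 (k=26): L=107 R=242
Round 4 (k=17): L=242 R=114
Round 5 (k=7): L=114 R=215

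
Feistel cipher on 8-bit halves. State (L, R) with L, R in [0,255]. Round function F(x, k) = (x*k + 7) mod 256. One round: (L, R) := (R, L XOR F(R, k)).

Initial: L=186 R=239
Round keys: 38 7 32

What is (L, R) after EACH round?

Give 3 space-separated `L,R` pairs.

Round 1 (k=38): L=239 R=59
Round 2 (k=7): L=59 R=75
Round 3 (k=32): L=75 R=92

Answer: 239,59 59,75 75,92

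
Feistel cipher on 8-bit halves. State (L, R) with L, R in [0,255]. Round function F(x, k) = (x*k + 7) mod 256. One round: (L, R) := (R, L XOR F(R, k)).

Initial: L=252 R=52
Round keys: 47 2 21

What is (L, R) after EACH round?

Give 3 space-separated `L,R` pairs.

Answer: 52,111 111,209 209,67

Derivation:
Round 1 (k=47): L=52 R=111
Round 2 (k=2): L=111 R=209
Round 3 (k=21): L=209 R=67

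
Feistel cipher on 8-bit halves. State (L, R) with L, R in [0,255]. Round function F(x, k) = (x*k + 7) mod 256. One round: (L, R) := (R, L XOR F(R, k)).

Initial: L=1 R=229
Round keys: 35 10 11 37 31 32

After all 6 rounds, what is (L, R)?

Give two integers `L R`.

Answer: 72 32

Derivation:
Round 1 (k=35): L=229 R=87
Round 2 (k=10): L=87 R=136
Round 3 (k=11): L=136 R=136
Round 4 (k=37): L=136 R=39
Round 5 (k=31): L=39 R=72
Round 6 (k=32): L=72 R=32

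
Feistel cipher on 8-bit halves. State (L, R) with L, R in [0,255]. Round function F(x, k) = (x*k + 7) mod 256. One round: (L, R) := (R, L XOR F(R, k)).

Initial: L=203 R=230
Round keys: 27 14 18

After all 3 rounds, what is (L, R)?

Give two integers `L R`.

Answer: 197 99

Derivation:
Round 1 (k=27): L=230 R=130
Round 2 (k=14): L=130 R=197
Round 3 (k=18): L=197 R=99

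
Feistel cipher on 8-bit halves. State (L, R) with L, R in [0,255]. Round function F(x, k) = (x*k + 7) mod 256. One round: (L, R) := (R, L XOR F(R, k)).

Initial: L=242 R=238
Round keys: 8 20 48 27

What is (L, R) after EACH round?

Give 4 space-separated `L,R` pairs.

Round 1 (k=8): L=238 R=133
Round 2 (k=20): L=133 R=133
Round 3 (k=48): L=133 R=114
Round 4 (k=27): L=114 R=136

Answer: 238,133 133,133 133,114 114,136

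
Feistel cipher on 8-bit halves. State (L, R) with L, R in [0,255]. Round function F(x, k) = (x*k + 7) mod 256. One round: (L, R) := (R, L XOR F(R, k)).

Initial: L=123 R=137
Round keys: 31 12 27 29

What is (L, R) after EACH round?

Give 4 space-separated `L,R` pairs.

Round 1 (k=31): L=137 R=229
Round 2 (k=12): L=229 R=74
Round 3 (k=27): L=74 R=48
Round 4 (k=29): L=48 R=61

Answer: 137,229 229,74 74,48 48,61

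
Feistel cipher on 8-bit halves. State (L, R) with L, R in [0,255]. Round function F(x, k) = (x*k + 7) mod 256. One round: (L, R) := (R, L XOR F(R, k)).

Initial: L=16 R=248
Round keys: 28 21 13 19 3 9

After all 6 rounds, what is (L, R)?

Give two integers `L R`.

Round 1 (k=28): L=248 R=55
Round 2 (k=21): L=55 R=114
Round 3 (k=13): L=114 R=230
Round 4 (k=19): L=230 R=107
Round 5 (k=3): L=107 R=174
Round 6 (k=9): L=174 R=78

Answer: 174 78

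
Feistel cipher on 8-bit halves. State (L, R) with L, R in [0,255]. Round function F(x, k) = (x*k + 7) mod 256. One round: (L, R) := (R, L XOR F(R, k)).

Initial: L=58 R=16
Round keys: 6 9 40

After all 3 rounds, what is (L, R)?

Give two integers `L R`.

Round 1 (k=6): L=16 R=93
Round 2 (k=9): L=93 R=92
Round 3 (k=40): L=92 R=58

Answer: 92 58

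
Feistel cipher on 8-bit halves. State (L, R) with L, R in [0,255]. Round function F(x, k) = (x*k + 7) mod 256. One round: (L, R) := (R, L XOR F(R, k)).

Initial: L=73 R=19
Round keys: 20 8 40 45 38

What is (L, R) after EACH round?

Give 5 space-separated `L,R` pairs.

Round 1 (k=20): L=19 R=202
Round 2 (k=8): L=202 R=68
Round 3 (k=40): L=68 R=109
Round 4 (k=45): L=109 R=116
Round 5 (k=38): L=116 R=82

Answer: 19,202 202,68 68,109 109,116 116,82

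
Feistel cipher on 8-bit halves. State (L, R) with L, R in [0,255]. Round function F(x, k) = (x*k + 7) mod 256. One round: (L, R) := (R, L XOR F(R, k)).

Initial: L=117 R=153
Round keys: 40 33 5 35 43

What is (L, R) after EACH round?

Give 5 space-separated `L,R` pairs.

Round 1 (k=40): L=153 R=154
Round 2 (k=33): L=154 R=120
Round 3 (k=5): L=120 R=197
Round 4 (k=35): L=197 R=142
Round 5 (k=43): L=142 R=36

Answer: 153,154 154,120 120,197 197,142 142,36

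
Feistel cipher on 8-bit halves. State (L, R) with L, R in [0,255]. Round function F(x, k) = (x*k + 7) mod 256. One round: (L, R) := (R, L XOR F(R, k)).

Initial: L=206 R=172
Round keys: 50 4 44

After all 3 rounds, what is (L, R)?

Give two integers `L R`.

Answer: 231 234

Derivation:
Round 1 (k=50): L=172 R=81
Round 2 (k=4): L=81 R=231
Round 3 (k=44): L=231 R=234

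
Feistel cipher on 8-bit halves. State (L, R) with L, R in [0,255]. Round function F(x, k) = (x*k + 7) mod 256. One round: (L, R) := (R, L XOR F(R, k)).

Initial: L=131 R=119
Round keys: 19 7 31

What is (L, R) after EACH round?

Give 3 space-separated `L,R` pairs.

Answer: 119,95 95,215 215,79

Derivation:
Round 1 (k=19): L=119 R=95
Round 2 (k=7): L=95 R=215
Round 3 (k=31): L=215 R=79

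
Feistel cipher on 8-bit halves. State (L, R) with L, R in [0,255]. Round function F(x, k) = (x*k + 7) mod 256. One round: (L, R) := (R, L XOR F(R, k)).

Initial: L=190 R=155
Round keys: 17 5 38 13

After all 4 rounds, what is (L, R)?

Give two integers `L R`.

Answer: 187 190

Derivation:
Round 1 (k=17): L=155 R=236
Round 2 (k=5): L=236 R=56
Round 3 (k=38): L=56 R=187
Round 4 (k=13): L=187 R=190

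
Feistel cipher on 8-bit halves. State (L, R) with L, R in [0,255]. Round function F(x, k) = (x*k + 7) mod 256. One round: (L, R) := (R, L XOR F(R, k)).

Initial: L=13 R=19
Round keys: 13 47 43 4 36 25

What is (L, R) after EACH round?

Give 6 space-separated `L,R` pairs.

Answer: 19,243 243,183 183,55 55,84 84,224 224,179

Derivation:
Round 1 (k=13): L=19 R=243
Round 2 (k=47): L=243 R=183
Round 3 (k=43): L=183 R=55
Round 4 (k=4): L=55 R=84
Round 5 (k=36): L=84 R=224
Round 6 (k=25): L=224 R=179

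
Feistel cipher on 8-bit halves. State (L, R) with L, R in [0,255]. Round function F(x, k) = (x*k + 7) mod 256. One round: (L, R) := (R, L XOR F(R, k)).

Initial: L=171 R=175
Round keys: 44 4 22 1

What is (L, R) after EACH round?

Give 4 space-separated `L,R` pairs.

Round 1 (k=44): L=175 R=176
Round 2 (k=4): L=176 R=104
Round 3 (k=22): L=104 R=71
Round 4 (k=1): L=71 R=38

Answer: 175,176 176,104 104,71 71,38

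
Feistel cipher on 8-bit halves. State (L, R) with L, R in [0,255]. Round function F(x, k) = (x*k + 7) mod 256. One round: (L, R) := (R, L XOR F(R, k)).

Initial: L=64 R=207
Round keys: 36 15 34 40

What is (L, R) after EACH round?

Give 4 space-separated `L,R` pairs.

Round 1 (k=36): L=207 R=99
Round 2 (k=15): L=99 R=27
Round 3 (k=34): L=27 R=254
Round 4 (k=40): L=254 R=172

Answer: 207,99 99,27 27,254 254,172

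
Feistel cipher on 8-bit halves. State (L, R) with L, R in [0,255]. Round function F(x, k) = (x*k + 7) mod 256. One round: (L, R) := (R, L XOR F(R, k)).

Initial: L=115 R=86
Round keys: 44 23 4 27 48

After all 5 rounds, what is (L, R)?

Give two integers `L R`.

Answer: 57 240

Derivation:
Round 1 (k=44): L=86 R=188
Round 2 (k=23): L=188 R=189
Round 3 (k=4): L=189 R=71
Round 4 (k=27): L=71 R=57
Round 5 (k=48): L=57 R=240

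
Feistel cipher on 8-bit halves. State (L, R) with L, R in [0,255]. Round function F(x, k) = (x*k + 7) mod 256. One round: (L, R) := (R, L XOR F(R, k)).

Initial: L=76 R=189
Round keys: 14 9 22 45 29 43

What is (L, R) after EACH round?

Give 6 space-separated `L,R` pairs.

Answer: 189,17 17,29 29,148 148,22 22,17 17,244

Derivation:
Round 1 (k=14): L=189 R=17
Round 2 (k=9): L=17 R=29
Round 3 (k=22): L=29 R=148
Round 4 (k=45): L=148 R=22
Round 5 (k=29): L=22 R=17
Round 6 (k=43): L=17 R=244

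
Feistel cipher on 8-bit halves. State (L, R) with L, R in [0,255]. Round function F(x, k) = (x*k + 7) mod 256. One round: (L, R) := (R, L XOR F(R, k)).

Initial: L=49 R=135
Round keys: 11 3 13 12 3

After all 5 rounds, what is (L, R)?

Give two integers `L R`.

Answer: 162 140

Derivation:
Round 1 (k=11): L=135 R=229
Round 2 (k=3): L=229 R=49
Round 3 (k=13): L=49 R=97
Round 4 (k=12): L=97 R=162
Round 5 (k=3): L=162 R=140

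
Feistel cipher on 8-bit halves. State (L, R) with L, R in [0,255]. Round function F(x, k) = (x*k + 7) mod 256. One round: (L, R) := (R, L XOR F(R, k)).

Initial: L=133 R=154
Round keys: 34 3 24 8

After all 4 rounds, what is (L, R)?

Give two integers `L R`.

Round 1 (k=34): L=154 R=254
Round 2 (k=3): L=254 R=155
Round 3 (k=24): L=155 R=113
Round 4 (k=8): L=113 R=20

Answer: 113 20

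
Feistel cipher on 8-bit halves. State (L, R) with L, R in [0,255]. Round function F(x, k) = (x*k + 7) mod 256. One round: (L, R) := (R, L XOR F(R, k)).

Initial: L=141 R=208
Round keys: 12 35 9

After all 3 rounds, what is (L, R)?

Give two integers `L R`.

Round 1 (k=12): L=208 R=74
Round 2 (k=35): L=74 R=245
Round 3 (k=9): L=245 R=238

Answer: 245 238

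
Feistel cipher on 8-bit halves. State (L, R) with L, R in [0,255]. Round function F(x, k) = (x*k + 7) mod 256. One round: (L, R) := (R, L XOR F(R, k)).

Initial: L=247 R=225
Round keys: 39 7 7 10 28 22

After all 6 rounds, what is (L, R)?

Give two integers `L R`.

Round 1 (k=39): L=225 R=185
Round 2 (k=7): L=185 R=247
Round 3 (k=7): L=247 R=113
Round 4 (k=10): L=113 R=134
Round 5 (k=28): L=134 R=222
Round 6 (k=22): L=222 R=157

Answer: 222 157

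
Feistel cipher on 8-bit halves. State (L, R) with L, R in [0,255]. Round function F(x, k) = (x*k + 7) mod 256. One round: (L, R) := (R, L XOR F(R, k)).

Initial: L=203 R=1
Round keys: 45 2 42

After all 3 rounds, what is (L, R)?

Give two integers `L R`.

Answer: 4 80

Derivation:
Round 1 (k=45): L=1 R=255
Round 2 (k=2): L=255 R=4
Round 3 (k=42): L=4 R=80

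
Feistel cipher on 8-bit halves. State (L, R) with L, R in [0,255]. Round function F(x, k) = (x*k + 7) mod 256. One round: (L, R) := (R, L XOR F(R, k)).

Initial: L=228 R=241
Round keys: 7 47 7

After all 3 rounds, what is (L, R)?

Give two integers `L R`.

Answer: 156 49

Derivation:
Round 1 (k=7): L=241 R=122
Round 2 (k=47): L=122 R=156
Round 3 (k=7): L=156 R=49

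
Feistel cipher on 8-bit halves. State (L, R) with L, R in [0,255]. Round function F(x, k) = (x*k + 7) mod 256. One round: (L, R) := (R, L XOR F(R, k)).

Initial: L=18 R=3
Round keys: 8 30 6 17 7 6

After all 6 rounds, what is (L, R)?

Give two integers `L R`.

Round 1 (k=8): L=3 R=13
Round 2 (k=30): L=13 R=142
Round 3 (k=6): L=142 R=86
Round 4 (k=17): L=86 R=51
Round 5 (k=7): L=51 R=58
Round 6 (k=6): L=58 R=80

Answer: 58 80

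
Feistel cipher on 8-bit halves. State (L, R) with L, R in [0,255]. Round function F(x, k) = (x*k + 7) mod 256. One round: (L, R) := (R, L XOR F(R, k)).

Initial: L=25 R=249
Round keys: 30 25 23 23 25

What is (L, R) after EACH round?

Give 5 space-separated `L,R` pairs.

Round 1 (k=30): L=249 R=44
Round 2 (k=25): L=44 R=170
Round 3 (k=23): L=170 R=97
Round 4 (k=23): L=97 R=20
Round 5 (k=25): L=20 R=154

Answer: 249,44 44,170 170,97 97,20 20,154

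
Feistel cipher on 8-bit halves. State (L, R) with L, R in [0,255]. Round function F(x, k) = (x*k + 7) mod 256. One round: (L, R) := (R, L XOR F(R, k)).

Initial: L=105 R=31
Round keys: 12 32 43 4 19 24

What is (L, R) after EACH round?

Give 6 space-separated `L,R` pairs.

Round 1 (k=12): L=31 R=18
Round 2 (k=32): L=18 R=88
Round 3 (k=43): L=88 R=221
Round 4 (k=4): L=221 R=35
Round 5 (k=19): L=35 R=125
Round 6 (k=24): L=125 R=156

Answer: 31,18 18,88 88,221 221,35 35,125 125,156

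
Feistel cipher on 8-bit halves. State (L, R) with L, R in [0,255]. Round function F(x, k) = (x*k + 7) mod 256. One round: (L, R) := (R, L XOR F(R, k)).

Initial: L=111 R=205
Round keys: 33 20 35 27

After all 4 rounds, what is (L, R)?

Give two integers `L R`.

Answer: 138 123

Derivation:
Round 1 (k=33): L=205 R=27
Round 2 (k=20): L=27 R=238
Round 3 (k=35): L=238 R=138
Round 4 (k=27): L=138 R=123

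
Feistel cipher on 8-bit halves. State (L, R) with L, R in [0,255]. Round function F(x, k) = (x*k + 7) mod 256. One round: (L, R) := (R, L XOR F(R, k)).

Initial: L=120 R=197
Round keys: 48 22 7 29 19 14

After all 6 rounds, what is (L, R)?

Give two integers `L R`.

Answer: 112 0

Derivation:
Round 1 (k=48): L=197 R=143
Round 2 (k=22): L=143 R=148
Round 3 (k=7): L=148 R=156
Round 4 (k=29): L=156 R=39
Round 5 (k=19): L=39 R=112
Round 6 (k=14): L=112 R=0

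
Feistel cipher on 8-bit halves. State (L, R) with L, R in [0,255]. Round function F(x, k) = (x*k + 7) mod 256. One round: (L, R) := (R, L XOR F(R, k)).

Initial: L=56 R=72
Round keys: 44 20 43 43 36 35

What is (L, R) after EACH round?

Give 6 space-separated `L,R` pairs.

Answer: 72,95 95,59 59,175 175,87 87,236 236,28

Derivation:
Round 1 (k=44): L=72 R=95
Round 2 (k=20): L=95 R=59
Round 3 (k=43): L=59 R=175
Round 4 (k=43): L=175 R=87
Round 5 (k=36): L=87 R=236
Round 6 (k=35): L=236 R=28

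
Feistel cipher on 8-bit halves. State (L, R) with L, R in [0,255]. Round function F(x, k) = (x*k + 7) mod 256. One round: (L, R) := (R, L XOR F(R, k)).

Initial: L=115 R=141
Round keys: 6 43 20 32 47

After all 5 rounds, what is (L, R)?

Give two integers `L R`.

Round 1 (k=6): L=141 R=38
Round 2 (k=43): L=38 R=228
Round 3 (k=20): L=228 R=241
Round 4 (k=32): L=241 R=195
Round 5 (k=47): L=195 R=37

Answer: 195 37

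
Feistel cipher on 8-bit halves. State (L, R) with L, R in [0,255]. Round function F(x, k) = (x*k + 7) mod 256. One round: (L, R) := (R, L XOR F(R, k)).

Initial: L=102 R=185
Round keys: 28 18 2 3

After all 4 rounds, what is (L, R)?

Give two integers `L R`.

Round 1 (k=28): L=185 R=37
Round 2 (k=18): L=37 R=24
Round 3 (k=2): L=24 R=18
Round 4 (k=3): L=18 R=37

Answer: 18 37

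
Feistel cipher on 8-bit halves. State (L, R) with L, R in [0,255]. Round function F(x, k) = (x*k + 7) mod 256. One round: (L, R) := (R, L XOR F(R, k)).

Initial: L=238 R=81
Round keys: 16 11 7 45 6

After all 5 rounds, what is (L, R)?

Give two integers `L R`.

Answer: 59 228

Derivation:
Round 1 (k=16): L=81 R=249
Round 2 (k=11): L=249 R=235
Round 3 (k=7): L=235 R=141
Round 4 (k=45): L=141 R=59
Round 5 (k=6): L=59 R=228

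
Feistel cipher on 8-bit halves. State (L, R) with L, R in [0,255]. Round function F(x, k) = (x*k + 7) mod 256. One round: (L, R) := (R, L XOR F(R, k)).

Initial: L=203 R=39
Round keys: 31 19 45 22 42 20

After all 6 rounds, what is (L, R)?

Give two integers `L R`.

Answer: 138 205

Derivation:
Round 1 (k=31): L=39 R=11
Round 2 (k=19): L=11 R=255
Round 3 (k=45): L=255 R=209
Round 4 (k=22): L=209 R=2
Round 5 (k=42): L=2 R=138
Round 6 (k=20): L=138 R=205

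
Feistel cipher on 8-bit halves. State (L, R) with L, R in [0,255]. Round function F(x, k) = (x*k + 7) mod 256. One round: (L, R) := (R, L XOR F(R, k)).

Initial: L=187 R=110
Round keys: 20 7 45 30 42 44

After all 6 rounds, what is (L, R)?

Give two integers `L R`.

Answer: 47 41

Derivation:
Round 1 (k=20): L=110 R=36
Round 2 (k=7): L=36 R=109
Round 3 (k=45): L=109 R=20
Round 4 (k=30): L=20 R=50
Round 5 (k=42): L=50 R=47
Round 6 (k=44): L=47 R=41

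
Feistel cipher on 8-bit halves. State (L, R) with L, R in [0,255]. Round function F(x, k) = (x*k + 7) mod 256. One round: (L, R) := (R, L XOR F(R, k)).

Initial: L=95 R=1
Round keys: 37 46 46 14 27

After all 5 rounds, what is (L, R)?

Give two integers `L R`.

Answer: 47 40

Derivation:
Round 1 (k=37): L=1 R=115
Round 2 (k=46): L=115 R=176
Round 3 (k=46): L=176 R=212
Round 4 (k=14): L=212 R=47
Round 5 (k=27): L=47 R=40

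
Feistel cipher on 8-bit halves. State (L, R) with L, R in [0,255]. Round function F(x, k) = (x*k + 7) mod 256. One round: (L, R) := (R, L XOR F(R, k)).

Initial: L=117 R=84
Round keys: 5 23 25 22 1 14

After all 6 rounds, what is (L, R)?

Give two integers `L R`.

Round 1 (k=5): L=84 R=222
Round 2 (k=23): L=222 R=173
Round 3 (k=25): L=173 R=50
Round 4 (k=22): L=50 R=254
Round 5 (k=1): L=254 R=55
Round 6 (k=14): L=55 R=247

Answer: 55 247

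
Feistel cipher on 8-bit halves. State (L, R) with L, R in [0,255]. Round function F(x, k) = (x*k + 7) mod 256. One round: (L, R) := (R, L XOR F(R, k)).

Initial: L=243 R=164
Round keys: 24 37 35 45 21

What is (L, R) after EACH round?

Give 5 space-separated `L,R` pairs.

Answer: 164,148 148,207 207,192 192,8 8,111

Derivation:
Round 1 (k=24): L=164 R=148
Round 2 (k=37): L=148 R=207
Round 3 (k=35): L=207 R=192
Round 4 (k=45): L=192 R=8
Round 5 (k=21): L=8 R=111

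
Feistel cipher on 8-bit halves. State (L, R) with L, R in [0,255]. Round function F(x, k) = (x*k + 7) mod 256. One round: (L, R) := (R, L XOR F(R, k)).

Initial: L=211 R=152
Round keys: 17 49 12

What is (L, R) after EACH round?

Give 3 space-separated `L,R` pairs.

Round 1 (k=17): L=152 R=204
Round 2 (k=49): L=204 R=139
Round 3 (k=12): L=139 R=71

Answer: 152,204 204,139 139,71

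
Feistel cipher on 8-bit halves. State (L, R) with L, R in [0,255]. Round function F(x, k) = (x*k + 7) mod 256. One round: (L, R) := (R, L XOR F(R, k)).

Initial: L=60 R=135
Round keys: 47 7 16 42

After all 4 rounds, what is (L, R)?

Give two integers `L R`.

Round 1 (k=47): L=135 R=236
Round 2 (k=7): L=236 R=252
Round 3 (k=16): L=252 R=43
Round 4 (k=42): L=43 R=233

Answer: 43 233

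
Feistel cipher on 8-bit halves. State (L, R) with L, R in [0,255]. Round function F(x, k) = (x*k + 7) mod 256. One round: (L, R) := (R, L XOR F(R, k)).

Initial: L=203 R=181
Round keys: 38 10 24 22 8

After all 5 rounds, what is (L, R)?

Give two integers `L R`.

Answer: 139 230

Derivation:
Round 1 (k=38): L=181 R=46
Round 2 (k=10): L=46 R=102
Round 3 (k=24): L=102 R=185
Round 4 (k=22): L=185 R=139
Round 5 (k=8): L=139 R=230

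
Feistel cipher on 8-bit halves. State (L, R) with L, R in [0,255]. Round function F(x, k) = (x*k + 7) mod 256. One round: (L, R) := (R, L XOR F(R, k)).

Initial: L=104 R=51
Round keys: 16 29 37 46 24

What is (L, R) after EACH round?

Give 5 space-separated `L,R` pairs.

Answer: 51,95 95,249 249,91 91,152 152,28

Derivation:
Round 1 (k=16): L=51 R=95
Round 2 (k=29): L=95 R=249
Round 3 (k=37): L=249 R=91
Round 4 (k=46): L=91 R=152
Round 5 (k=24): L=152 R=28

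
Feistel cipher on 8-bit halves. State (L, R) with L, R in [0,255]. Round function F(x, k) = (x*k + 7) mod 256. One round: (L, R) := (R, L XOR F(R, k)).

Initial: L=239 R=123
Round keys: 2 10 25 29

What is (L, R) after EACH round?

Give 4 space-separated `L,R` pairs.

Answer: 123,18 18,192 192,213 213,232

Derivation:
Round 1 (k=2): L=123 R=18
Round 2 (k=10): L=18 R=192
Round 3 (k=25): L=192 R=213
Round 4 (k=29): L=213 R=232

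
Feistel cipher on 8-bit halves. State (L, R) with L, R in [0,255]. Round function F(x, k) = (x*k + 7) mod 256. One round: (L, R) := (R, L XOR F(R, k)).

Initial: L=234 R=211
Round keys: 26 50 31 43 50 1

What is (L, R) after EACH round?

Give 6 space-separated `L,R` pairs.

Round 1 (k=26): L=211 R=159
Round 2 (k=50): L=159 R=198
Round 3 (k=31): L=198 R=158
Round 4 (k=43): L=158 R=87
Round 5 (k=50): L=87 R=155
Round 6 (k=1): L=155 R=245

Answer: 211,159 159,198 198,158 158,87 87,155 155,245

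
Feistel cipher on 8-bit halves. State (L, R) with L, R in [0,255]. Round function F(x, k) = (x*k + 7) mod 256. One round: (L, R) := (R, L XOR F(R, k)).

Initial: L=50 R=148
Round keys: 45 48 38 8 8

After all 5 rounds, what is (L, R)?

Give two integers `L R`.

Round 1 (k=45): L=148 R=57
Round 2 (k=48): L=57 R=35
Round 3 (k=38): L=35 R=0
Round 4 (k=8): L=0 R=36
Round 5 (k=8): L=36 R=39

Answer: 36 39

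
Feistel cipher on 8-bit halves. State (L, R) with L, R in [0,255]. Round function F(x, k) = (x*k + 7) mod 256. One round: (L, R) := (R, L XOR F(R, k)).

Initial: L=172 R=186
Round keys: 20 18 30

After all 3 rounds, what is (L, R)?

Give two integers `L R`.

Round 1 (k=20): L=186 R=35
Round 2 (k=18): L=35 R=199
Round 3 (k=30): L=199 R=122

Answer: 199 122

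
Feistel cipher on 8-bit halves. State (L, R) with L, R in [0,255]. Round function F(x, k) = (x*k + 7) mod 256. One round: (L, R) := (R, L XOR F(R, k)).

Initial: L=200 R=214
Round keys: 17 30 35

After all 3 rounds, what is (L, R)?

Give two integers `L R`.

Round 1 (k=17): L=214 R=245
Round 2 (k=30): L=245 R=107
Round 3 (k=35): L=107 R=93

Answer: 107 93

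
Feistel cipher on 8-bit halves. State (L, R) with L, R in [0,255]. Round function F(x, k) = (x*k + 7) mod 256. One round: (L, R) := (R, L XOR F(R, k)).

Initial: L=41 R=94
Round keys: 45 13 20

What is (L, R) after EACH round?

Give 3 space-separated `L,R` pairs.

Answer: 94,164 164,5 5,207

Derivation:
Round 1 (k=45): L=94 R=164
Round 2 (k=13): L=164 R=5
Round 3 (k=20): L=5 R=207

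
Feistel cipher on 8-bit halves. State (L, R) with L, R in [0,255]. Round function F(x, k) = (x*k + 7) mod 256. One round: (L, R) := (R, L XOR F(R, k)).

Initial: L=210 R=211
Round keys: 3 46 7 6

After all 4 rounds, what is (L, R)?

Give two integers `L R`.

Answer: 37 245

Derivation:
Round 1 (k=3): L=211 R=82
Round 2 (k=46): L=82 R=16
Round 3 (k=7): L=16 R=37
Round 4 (k=6): L=37 R=245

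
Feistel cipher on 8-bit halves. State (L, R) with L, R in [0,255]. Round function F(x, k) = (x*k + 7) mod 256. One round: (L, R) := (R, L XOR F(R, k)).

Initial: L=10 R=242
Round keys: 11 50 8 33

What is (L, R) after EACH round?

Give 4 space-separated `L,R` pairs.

Answer: 242,103 103,215 215,216 216,8

Derivation:
Round 1 (k=11): L=242 R=103
Round 2 (k=50): L=103 R=215
Round 3 (k=8): L=215 R=216
Round 4 (k=33): L=216 R=8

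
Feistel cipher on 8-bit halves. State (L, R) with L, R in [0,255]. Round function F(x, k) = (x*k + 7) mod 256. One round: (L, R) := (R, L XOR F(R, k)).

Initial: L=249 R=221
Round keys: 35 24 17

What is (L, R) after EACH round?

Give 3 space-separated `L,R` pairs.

Answer: 221,199 199,114 114,94

Derivation:
Round 1 (k=35): L=221 R=199
Round 2 (k=24): L=199 R=114
Round 3 (k=17): L=114 R=94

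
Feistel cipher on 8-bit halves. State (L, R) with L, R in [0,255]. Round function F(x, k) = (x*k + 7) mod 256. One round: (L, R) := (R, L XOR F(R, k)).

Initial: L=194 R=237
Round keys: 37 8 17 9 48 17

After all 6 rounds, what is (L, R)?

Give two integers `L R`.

Answer: 236 67

Derivation:
Round 1 (k=37): L=237 R=138
Round 2 (k=8): L=138 R=186
Round 3 (k=17): L=186 R=235
Round 4 (k=9): L=235 R=240
Round 5 (k=48): L=240 R=236
Round 6 (k=17): L=236 R=67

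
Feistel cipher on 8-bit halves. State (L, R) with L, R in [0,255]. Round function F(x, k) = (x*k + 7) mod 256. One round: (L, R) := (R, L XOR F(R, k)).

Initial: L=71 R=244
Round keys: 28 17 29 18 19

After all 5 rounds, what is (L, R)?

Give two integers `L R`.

Round 1 (k=28): L=244 R=240
Round 2 (k=17): L=240 R=3
Round 3 (k=29): L=3 R=174
Round 4 (k=18): L=174 R=64
Round 5 (k=19): L=64 R=105

Answer: 64 105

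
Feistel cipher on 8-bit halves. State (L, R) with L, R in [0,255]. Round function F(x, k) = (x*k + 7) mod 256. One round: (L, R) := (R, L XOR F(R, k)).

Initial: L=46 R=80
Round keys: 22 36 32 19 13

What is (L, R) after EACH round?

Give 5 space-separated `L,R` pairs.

Answer: 80,201 201,27 27,174 174,234 234,71

Derivation:
Round 1 (k=22): L=80 R=201
Round 2 (k=36): L=201 R=27
Round 3 (k=32): L=27 R=174
Round 4 (k=19): L=174 R=234
Round 5 (k=13): L=234 R=71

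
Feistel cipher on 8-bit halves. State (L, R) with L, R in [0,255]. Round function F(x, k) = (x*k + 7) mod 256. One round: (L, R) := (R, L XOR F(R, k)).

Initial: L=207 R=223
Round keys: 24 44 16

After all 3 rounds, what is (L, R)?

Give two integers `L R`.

Round 1 (k=24): L=223 R=32
Round 2 (k=44): L=32 R=88
Round 3 (k=16): L=88 R=167

Answer: 88 167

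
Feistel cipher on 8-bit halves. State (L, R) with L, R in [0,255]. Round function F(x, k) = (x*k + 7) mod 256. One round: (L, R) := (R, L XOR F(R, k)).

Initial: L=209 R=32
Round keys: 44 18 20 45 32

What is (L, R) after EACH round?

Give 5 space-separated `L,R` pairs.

Round 1 (k=44): L=32 R=86
Round 2 (k=18): L=86 R=51
Round 3 (k=20): L=51 R=85
Round 4 (k=45): L=85 R=203
Round 5 (k=32): L=203 R=50

Answer: 32,86 86,51 51,85 85,203 203,50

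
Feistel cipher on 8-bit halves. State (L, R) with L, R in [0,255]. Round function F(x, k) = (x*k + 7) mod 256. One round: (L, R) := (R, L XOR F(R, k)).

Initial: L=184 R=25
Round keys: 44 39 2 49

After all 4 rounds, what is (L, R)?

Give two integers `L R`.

Round 1 (k=44): L=25 R=235
Round 2 (k=39): L=235 R=205
Round 3 (k=2): L=205 R=74
Round 4 (k=49): L=74 R=252

Answer: 74 252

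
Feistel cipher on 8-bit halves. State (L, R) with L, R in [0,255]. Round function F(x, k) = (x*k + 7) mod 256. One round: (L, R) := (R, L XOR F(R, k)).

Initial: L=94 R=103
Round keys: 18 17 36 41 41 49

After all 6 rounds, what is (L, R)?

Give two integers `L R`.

Round 1 (k=18): L=103 R=27
Round 2 (k=17): L=27 R=181
Round 3 (k=36): L=181 R=96
Round 4 (k=41): L=96 R=210
Round 5 (k=41): L=210 R=201
Round 6 (k=49): L=201 R=82

Answer: 201 82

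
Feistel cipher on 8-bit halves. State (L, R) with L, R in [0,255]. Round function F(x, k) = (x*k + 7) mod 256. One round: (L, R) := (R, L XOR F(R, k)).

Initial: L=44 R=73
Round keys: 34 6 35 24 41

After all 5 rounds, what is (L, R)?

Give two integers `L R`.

Answer: 27 36

Derivation:
Round 1 (k=34): L=73 R=149
Round 2 (k=6): L=149 R=204
Round 3 (k=35): L=204 R=126
Round 4 (k=24): L=126 R=27
Round 5 (k=41): L=27 R=36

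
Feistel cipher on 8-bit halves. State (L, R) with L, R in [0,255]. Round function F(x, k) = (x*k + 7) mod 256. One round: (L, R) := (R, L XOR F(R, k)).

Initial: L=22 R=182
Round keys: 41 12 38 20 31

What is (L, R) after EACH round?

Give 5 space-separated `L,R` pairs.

Answer: 182,59 59,125 125,174 174,226 226,203

Derivation:
Round 1 (k=41): L=182 R=59
Round 2 (k=12): L=59 R=125
Round 3 (k=38): L=125 R=174
Round 4 (k=20): L=174 R=226
Round 5 (k=31): L=226 R=203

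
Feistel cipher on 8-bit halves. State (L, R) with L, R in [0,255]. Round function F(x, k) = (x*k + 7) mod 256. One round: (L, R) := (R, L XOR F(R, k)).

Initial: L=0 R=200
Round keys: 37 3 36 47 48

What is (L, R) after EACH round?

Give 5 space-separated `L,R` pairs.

Round 1 (k=37): L=200 R=239
Round 2 (k=3): L=239 R=28
Round 3 (k=36): L=28 R=24
Round 4 (k=47): L=24 R=115
Round 5 (k=48): L=115 R=143

Answer: 200,239 239,28 28,24 24,115 115,143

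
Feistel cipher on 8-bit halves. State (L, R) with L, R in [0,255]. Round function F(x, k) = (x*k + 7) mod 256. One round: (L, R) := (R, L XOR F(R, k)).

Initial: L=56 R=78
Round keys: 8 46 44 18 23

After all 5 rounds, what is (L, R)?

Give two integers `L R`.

Answer: 216 91

Derivation:
Round 1 (k=8): L=78 R=79
Round 2 (k=46): L=79 R=119
Round 3 (k=44): L=119 R=52
Round 4 (k=18): L=52 R=216
Round 5 (k=23): L=216 R=91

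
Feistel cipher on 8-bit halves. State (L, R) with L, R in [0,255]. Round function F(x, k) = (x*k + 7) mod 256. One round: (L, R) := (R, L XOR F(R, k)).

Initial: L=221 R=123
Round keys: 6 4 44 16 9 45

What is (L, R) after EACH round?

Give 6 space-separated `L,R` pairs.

Round 1 (k=6): L=123 R=52
Round 2 (k=4): L=52 R=172
Round 3 (k=44): L=172 R=163
Round 4 (k=16): L=163 R=155
Round 5 (k=9): L=155 R=217
Round 6 (k=45): L=217 R=183

Answer: 123,52 52,172 172,163 163,155 155,217 217,183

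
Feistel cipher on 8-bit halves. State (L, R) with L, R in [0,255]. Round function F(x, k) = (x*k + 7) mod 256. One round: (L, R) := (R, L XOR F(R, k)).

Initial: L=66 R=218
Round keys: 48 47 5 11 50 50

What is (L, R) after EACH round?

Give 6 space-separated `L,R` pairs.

Answer: 218,165 165,136 136,10 10,253 253,123 123,240

Derivation:
Round 1 (k=48): L=218 R=165
Round 2 (k=47): L=165 R=136
Round 3 (k=5): L=136 R=10
Round 4 (k=11): L=10 R=253
Round 5 (k=50): L=253 R=123
Round 6 (k=50): L=123 R=240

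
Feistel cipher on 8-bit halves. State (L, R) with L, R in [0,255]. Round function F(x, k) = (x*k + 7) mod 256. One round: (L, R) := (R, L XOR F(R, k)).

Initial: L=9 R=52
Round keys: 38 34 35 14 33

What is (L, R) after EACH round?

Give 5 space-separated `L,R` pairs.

Answer: 52,182 182,7 7,74 74,20 20,209

Derivation:
Round 1 (k=38): L=52 R=182
Round 2 (k=34): L=182 R=7
Round 3 (k=35): L=7 R=74
Round 4 (k=14): L=74 R=20
Round 5 (k=33): L=20 R=209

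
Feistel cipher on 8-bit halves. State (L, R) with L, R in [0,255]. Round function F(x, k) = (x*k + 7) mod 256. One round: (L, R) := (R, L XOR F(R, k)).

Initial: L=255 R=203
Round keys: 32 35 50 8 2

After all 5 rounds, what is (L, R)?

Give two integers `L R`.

Answer: 187 42

Derivation:
Round 1 (k=32): L=203 R=152
Round 2 (k=35): L=152 R=4
Round 3 (k=50): L=4 R=87
Round 4 (k=8): L=87 R=187
Round 5 (k=2): L=187 R=42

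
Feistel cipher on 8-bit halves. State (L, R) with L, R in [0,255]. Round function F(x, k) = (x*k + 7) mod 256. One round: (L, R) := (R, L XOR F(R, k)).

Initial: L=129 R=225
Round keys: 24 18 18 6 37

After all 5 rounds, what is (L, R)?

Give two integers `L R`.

Answer: 135 191

Derivation:
Round 1 (k=24): L=225 R=158
Round 2 (k=18): L=158 R=194
Round 3 (k=18): L=194 R=53
Round 4 (k=6): L=53 R=135
Round 5 (k=37): L=135 R=191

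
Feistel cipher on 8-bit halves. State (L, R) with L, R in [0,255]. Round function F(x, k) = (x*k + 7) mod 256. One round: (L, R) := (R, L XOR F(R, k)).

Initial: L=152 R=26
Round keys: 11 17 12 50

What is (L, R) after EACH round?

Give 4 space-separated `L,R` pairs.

Round 1 (k=11): L=26 R=189
Round 2 (k=17): L=189 R=142
Round 3 (k=12): L=142 R=18
Round 4 (k=50): L=18 R=5

Answer: 26,189 189,142 142,18 18,5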